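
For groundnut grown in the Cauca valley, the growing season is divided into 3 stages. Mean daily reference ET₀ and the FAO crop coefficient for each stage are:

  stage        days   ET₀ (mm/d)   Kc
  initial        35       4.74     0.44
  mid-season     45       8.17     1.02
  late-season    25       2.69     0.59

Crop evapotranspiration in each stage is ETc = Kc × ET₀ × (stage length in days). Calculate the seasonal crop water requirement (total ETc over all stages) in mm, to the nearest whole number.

488 mm

initial: 0.44 × 4.74 × 35 = 73.00 mm
mid-season: 1.02 × 8.17 × 45 = 375.00 mm
late-season: 0.59 × 2.69 × 25 = 39.68 mm
Seasonal total = 487.68 mm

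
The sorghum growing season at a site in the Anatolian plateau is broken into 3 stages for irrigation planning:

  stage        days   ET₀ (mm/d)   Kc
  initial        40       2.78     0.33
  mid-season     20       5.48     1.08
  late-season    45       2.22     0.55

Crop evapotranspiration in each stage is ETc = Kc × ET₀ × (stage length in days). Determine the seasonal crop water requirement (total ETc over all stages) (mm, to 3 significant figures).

initial: 0.33 × 2.78 × 40 = 36.70 mm
mid-season: 1.08 × 5.48 × 20 = 118.37 mm
late-season: 0.55 × 2.22 × 45 = 54.95 mm
Seasonal total = 210.02 mm

210 mm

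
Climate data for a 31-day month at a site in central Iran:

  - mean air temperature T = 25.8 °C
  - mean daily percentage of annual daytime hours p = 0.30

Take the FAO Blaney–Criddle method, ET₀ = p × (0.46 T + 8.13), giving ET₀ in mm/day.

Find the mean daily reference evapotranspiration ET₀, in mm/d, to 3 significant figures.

ET₀ = 0.30 × (0.46 × 25.8 + 8.13) = 0.30 × 19.998 = 5.9994 mm/d

6.00 mm/d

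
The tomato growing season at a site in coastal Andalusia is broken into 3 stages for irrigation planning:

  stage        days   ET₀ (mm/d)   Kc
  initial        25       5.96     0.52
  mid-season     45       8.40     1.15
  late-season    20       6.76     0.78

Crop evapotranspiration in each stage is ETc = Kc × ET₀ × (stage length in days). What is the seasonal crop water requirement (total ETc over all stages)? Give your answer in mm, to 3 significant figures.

618 mm

initial: 0.52 × 5.96 × 25 = 77.48 mm
mid-season: 1.15 × 8.40 × 45 = 434.70 mm
late-season: 0.78 × 6.76 × 20 = 105.46 mm
Seasonal total = 617.64 mm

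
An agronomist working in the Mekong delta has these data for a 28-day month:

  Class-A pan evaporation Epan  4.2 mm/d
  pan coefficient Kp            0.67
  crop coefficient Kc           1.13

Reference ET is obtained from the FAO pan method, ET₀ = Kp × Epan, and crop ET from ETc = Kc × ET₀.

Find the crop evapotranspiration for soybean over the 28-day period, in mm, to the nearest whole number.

ET₀ = 0.67 × 4.2 = 2.8140 mm/d
ETc = Kc × ET₀ = 1.13 × 2.8140 = 3.1798 mm/d
Over 28 days: 3.1798 × 28 = 89.034 mm

89 mm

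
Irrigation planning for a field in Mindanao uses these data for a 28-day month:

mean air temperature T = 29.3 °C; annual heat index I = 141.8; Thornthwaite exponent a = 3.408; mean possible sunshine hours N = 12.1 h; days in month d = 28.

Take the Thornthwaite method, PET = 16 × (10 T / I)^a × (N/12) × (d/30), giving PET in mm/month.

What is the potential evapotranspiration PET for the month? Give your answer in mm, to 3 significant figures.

10T/I = 10 × 29.3 / 141.8 = 2.0663
(10T/I)^a = 2.0663^3.408 = 11.8626
Uncorrected PET = 16 × 11.8626 = 189.802 mm
Correction = (N/12)(d/30) = (12.1/12)(28/30) = 0.9411
PET = 189.802 × 0.9411 = 178.623 mm/month

179 mm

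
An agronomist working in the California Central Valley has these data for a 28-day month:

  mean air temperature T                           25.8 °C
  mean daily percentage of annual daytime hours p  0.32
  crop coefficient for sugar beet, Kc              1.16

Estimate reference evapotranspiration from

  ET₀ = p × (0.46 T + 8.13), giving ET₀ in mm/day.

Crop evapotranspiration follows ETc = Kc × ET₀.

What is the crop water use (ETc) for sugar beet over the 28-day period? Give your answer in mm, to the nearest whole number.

208 mm

ET₀ = 0.32 × (0.46 × 25.8 + 8.13) = 0.32 × 19.998 = 6.3994 mm/d
ETc = Kc × ET₀ = 1.16 × 6.3994 = 7.4233 mm/d
Over 28 days: 7.4233 × 28 = 207.852 mm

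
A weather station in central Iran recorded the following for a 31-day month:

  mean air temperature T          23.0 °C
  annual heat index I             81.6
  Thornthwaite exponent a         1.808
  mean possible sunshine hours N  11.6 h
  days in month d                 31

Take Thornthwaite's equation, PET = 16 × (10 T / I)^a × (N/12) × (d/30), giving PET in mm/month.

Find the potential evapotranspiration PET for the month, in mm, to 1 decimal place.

104.1 mm

10T/I = 10 × 23.0 / 81.6 = 2.8186
(10T/I)^a = 2.8186^1.808 = 6.5112
Uncorrected PET = 16 × 6.5112 = 104.179 mm
Correction = (N/12)(d/30) = (11.6/12)(31/30) = 0.9989
PET = 104.179 × 0.9989 = 104.064 mm/month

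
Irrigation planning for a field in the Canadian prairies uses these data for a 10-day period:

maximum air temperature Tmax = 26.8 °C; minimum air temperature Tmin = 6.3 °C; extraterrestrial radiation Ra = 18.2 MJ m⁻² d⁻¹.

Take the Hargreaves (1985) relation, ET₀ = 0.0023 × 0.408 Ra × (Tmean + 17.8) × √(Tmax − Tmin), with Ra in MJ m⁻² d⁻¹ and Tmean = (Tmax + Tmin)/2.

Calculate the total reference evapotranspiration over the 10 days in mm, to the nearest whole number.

27 mm

Tmean = (26.8 + 6.3)/2 = 16.55 °C
0.408 Ra = 0.408 × 18.2 = 7.4256 mm/d equivalent
ET₀ = 0.0023 × 7.4256 × (16.55 + 17.8) × √20.5 = 0.0023 × 7.4256 × 34.35 × 4.5277 = 2.6562 mm/d
Over 10 days: 2.6562 × 10 = 26.562 mm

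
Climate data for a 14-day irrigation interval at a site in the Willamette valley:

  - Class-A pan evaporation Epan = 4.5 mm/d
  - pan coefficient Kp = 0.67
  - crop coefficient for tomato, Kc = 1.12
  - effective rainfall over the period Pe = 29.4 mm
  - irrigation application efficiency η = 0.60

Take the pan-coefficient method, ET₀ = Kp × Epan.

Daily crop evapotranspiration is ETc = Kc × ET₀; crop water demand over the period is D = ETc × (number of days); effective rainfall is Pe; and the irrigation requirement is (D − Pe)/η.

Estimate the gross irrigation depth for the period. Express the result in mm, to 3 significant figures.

ET₀ = 0.67 × 4.5 = 3.0150 mm/d
ETc = Kc × ET₀ = 1.12 × 3.0150 = 3.3768 mm/d
Crop demand D = ETc × 14 d = 3.3768 × 14 = 47.275 mm
D − Pe = 47.275 − 29.4 = 17.875 mm
Gross irrigation = 17.875 / 0.60 = 29.792 mm

29.8 mm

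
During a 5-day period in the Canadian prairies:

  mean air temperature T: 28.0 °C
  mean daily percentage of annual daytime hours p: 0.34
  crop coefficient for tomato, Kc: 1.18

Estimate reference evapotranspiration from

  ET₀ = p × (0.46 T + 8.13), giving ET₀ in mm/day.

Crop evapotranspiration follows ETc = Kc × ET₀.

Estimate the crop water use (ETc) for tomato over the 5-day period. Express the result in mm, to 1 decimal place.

42.1 mm

ET₀ = 0.34 × (0.46 × 28.0 + 8.13) = 0.34 × 21.010 = 7.1434 mm/d
ETc = Kc × ET₀ = 1.18 × 7.1434 = 8.4292 mm/d
Over 5 days: 8.4292 × 5 = 42.146 mm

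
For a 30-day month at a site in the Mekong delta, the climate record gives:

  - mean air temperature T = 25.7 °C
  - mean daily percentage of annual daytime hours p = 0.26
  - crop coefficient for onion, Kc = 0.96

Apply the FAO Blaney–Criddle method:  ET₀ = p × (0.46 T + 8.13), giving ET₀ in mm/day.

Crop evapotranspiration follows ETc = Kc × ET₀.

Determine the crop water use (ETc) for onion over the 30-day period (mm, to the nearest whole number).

149 mm

ET₀ = 0.26 × (0.46 × 25.7 + 8.13) = 0.26 × 19.952 = 5.1875 mm/d
ETc = Kc × ET₀ = 0.96 × 5.1875 = 4.9800 mm/d
Over 30 days: 4.9800 × 30 = 149.400 mm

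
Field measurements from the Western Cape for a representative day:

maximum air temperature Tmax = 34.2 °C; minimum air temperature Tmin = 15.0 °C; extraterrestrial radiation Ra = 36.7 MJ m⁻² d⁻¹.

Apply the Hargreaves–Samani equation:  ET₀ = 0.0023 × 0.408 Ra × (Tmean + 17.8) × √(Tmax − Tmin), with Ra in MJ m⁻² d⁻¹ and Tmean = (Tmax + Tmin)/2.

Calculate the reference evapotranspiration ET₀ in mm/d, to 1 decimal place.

Tmean = (34.2 + 15.0)/2 = 24.60 °C
0.408 Ra = 0.408 × 36.7 = 14.9736 mm/d equivalent
ET₀ = 0.0023 × 14.9736 × (24.60 + 17.8) × √19.2 = 0.0023 × 14.9736 × 42.40 × 4.3818 = 6.3984 mm/d

6.4 mm/d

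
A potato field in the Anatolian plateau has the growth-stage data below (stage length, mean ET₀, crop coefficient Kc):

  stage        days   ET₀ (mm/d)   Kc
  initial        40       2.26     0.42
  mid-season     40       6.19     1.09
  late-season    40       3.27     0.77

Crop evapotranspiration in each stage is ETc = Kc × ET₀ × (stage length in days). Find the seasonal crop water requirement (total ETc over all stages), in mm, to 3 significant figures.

initial: 0.42 × 2.26 × 40 = 37.97 mm
mid-season: 1.09 × 6.19 × 40 = 269.88 mm
late-season: 0.77 × 3.27 × 40 = 100.72 mm
Seasonal total = 408.57 mm

409 mm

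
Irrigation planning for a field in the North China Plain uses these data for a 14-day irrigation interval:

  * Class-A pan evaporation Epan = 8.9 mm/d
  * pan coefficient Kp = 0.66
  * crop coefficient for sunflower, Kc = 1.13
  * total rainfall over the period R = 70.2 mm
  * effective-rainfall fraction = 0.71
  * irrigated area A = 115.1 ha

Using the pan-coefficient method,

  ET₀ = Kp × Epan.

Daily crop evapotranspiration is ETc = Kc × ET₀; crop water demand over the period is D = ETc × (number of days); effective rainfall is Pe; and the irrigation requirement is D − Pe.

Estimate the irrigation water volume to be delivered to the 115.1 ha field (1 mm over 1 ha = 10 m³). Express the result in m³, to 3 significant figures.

ET₀ = 0.66 × 8.9 = 5.8740 mm/d
ETc = Kc × ET₀ = 1.13 × 5.8740 = 6.6376 mm/d
Crop demand D = ETc × 14 d = 6.6376 × 14 = 92.926 mm
Pe = 0.71 × 70.2 = 49.842 mm
D − Pe = 92.926 − 49.842 = 43.084 mm
Volume = 43.084 mm × 115.1 ha × 10 = 49589.7 m³

49600 m³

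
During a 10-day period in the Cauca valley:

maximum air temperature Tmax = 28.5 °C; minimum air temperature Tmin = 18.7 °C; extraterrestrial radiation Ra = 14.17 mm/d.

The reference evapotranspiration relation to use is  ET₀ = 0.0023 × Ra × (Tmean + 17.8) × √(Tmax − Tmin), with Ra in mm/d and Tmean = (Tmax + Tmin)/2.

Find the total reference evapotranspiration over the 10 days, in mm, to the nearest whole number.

42 mm

Tmean = (28.5 + 18.7)/2 = 23.60 °C
ET₀ = 0.0023 × 14.17 × (23.60 + 17.8) × √9.8 = 0.0023 × 14.17 × 41.40 × 3.1305 = 4.2239 mm/d
Over 10 days: 4.2239 × 10 = 42.239 mm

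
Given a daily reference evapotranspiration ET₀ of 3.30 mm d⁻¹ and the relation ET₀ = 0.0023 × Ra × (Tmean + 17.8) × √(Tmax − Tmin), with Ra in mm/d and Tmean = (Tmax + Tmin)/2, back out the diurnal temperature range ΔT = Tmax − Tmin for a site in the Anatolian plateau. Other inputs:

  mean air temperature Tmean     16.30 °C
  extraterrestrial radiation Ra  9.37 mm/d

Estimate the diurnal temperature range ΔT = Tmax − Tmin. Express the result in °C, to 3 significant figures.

√ΔT = ET₀ / [0.0023 × Ra × (Tmean+17.8)] = 3.30 / (0.0023 × 9.37 × 34.10) = 4.4905
ΔT = 4.4905² = 20.165 °C

20.2 °C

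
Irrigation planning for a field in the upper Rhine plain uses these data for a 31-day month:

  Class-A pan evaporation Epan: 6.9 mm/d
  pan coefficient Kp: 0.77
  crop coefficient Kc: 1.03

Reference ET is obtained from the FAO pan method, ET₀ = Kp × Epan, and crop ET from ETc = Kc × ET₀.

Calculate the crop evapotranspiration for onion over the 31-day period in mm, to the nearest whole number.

170 mm

ET₀ = 0.77 × 6.9 = 5.3130 mm/d
ETc = Kc × ET₀ = 1.03 × 5.3130 = 5.4724 mm/d
Over 31 days: 5.4724 × 31 = 169.644 mm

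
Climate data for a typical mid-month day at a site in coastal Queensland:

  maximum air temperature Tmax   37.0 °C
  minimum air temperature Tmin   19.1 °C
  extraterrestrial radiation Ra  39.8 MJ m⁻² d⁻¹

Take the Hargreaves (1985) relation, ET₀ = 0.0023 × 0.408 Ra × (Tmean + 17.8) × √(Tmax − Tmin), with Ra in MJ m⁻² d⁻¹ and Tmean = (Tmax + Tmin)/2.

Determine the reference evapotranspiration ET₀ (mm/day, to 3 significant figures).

Tmean = (37.0 + 19.1)/2 = 28.05 °C
0.408 Ra = 0.408 × 39.8 = 16.2384 mm/d equivalent
ET₀ = 0.0023 × 16.2384 × (28.05 + 17.8) × √17.9 = 0.0023 × 16.2384 × 45.85 × 4.2308 = 7.2449 mm/d

7.24 mm/day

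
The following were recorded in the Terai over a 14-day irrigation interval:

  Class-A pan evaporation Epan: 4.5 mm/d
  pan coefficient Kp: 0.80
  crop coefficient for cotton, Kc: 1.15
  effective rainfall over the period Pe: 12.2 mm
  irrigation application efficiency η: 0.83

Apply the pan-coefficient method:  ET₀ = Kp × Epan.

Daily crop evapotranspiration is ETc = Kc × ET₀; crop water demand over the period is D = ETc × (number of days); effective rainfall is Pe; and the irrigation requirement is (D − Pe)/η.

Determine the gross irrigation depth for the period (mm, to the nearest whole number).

ET₀ = 0.80 × 4.5 = 3.6000 mm/d
ETc = Kc × ET₀ = 1.15 × 3.6000 = 4.1400 mm/d
Crop demand D = ETc × 14 d = 4.1400 × 14 = 57.960 mm
D − Pe = 57.960 − 12.2 = 45.760 mm
Gross irrigation = 45.760 / 0.83 = 55.133 mm

55 mm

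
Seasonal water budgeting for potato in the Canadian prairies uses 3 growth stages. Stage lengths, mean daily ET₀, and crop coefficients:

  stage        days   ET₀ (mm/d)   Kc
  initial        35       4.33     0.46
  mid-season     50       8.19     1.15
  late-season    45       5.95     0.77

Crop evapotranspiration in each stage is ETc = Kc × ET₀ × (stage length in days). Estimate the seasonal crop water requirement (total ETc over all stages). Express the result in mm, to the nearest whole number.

747 mm

initial: 0.46 × 4.33 × 35 = 69.71 mm
mid-season: 1.15 × 8.19 × 50 = 470.93 mm
late-season: 0.77 × 5.95 × 45 = 206.17 mm
Seasonal total = 746.81 mm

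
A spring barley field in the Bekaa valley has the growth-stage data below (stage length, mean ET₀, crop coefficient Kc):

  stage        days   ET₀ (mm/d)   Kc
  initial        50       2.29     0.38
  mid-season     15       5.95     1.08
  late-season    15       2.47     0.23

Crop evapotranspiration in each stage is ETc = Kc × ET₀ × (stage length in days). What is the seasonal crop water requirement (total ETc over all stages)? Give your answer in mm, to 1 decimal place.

148.4 mm

initial: 0.38 × 2.29 × 50 = 43.51 mm
mid-season: 1.08 × 5.95 × 15 = 96.39 mm
late-season: 0.23 × 2.47 × 15 = 8.52 mm
Seasonal total = 148.42 mm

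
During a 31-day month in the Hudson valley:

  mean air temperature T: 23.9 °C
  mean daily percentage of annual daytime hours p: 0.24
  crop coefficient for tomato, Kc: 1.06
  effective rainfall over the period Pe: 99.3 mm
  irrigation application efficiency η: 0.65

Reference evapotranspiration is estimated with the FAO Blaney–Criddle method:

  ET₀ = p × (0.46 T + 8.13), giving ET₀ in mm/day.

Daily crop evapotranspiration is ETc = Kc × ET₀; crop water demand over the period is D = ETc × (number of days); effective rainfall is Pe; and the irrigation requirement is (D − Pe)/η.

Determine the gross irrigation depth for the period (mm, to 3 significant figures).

ET₀ = 0.24 × (0.46 × 23.9 + 8.13) = 0.24 × 19.124 = 4.5898 mm/d
ETc = Kc × ET₀ = 1.06 × 4.5898 = 4.8652 mm/d
Crop demand D = ETc × 31 d = 4.8652 × 31 = 150.821 mm
D − Pe = 150.821 − 99.3 = 51.521 mm
Gross irrigation = 51.521 / 0.65 = 79.263 mm

79.3 mm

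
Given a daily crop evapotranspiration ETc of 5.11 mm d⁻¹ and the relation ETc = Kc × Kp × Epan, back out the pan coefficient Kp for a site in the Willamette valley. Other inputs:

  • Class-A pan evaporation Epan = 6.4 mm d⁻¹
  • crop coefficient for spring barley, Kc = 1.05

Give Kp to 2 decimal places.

ETc = Kc × Kp × Epan  ⇒  Kp = ETc / (Kc × Epan)
Kp = 5.11 / (1.05 × 6.4) = 5.11 / 6.720 = 0.7604

0.76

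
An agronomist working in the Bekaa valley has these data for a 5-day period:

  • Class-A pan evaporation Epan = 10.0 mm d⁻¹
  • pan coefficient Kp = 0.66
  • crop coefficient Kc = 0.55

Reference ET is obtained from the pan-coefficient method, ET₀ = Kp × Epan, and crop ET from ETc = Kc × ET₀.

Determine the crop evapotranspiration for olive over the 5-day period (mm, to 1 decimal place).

18.2 mm

ET₀ = 0.66 × 10.0 = 6.6000 mm/d
ETc = Kc × ET₀ = 0.55 × 6.6000 = 3.6300 mm/d
Over 5 days: 3.6300 × 5 = 18.150 mm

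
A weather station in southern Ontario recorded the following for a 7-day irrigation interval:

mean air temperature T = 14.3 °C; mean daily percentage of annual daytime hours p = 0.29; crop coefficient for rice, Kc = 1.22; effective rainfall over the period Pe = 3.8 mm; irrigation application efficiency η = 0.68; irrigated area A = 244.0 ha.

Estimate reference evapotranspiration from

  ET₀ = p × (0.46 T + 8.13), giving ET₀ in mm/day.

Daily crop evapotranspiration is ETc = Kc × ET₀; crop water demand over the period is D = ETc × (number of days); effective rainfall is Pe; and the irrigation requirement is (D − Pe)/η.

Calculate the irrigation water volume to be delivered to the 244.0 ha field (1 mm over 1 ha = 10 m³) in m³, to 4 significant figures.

ET₀ = 0.29 × (0.46 × 14.3 + 8.13) = 0.29 × 14.708 = 4.2653 mm/d
ETc = Kc × ET₀ = 1.22 × 4.2653 = 5.2037 mm/d
Crop demand D = ETc × 7 d = 5.2037 × 7 = 36.426 mm
D − Pe = 36.426 − 3.8 = 32.626 mm
Gross irrigation = 32.626 / 0.68 = 47.979 mm
Volume = 47.979 mm × 244.0 ha × 10 = 117068.8 m³

117100 m³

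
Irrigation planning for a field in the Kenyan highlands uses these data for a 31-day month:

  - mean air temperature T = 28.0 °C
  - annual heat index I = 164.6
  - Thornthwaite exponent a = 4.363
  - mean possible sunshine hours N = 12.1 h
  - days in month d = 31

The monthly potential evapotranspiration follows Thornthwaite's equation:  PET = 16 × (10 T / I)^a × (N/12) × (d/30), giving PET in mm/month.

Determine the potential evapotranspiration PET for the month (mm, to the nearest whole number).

10T/I = 10 × 28.0 / 164.6 = 1.7011
(10T/I)^a = 1.7011^4.363 = 10.1549
Uncorrected PET = 16 × 10.1549 = 162.478 mm
Correction = (N/12)(d/30) = (12.1/12)(31/30) = 1.0419
PET = 162.478 × 1.0419 = 169.286 mm/month

169 mm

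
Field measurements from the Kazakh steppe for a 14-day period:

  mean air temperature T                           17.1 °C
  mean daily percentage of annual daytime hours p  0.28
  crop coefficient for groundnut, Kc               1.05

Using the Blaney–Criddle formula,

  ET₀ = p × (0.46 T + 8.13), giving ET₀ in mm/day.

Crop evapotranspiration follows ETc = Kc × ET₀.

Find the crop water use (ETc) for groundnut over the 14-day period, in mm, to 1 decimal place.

65.8 mm

ET₀ = 0.28 × (0.46 × 17.1 + 8.13) = 0.28 × 15.996 = 4.4789 mm/d
ETc = Kc × ET₀ = 1.05 × 4.4789 = 4.7028 mm/d
Over 14 days: 4.7028 × 14 = 65.839 mm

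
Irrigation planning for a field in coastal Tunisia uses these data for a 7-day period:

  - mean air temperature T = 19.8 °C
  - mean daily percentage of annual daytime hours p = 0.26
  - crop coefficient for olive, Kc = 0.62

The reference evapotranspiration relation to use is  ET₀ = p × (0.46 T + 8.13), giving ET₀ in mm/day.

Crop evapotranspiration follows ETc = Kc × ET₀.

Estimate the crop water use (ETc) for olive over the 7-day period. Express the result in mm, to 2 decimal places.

ET₀ = 0.26 × (0.46 × 19.8 + 8.13) = 0.26 × 17.238 = 4.4819 mm/d
ETc = Kc × ET₀ = 0.62 × 4.4819 = 2.7788 mm/d
Over 7 days: 2.7788 × 7 = 19.452 mm

19.45 mm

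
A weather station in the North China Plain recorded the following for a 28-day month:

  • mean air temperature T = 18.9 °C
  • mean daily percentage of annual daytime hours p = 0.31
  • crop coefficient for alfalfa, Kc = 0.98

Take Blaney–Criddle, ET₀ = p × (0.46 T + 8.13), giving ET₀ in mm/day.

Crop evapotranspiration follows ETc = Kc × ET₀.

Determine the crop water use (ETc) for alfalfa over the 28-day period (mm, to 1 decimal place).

ET₀ = 0.31 × (0.46 × 18.9 + 8.13) = 0.31 × 16.824 = 5.2154 mm/d
ETc = Kc × ET₀ = 0.98 × 5.2154 = 5.1111 mm/d
Over 28 days: 5.1111 × 28 = 143.111 mm

143.1 mm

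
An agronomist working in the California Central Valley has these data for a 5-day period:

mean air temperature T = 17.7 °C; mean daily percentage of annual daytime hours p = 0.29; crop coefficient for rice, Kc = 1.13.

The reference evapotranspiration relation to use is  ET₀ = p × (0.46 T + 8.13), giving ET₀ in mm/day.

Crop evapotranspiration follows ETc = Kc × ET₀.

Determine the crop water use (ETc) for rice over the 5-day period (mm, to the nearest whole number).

27 mm

ET₀ = 0.29 × (0.46 × 17.7 + 8.13) = 0.29 × 16.272 = 4.7189 mm/d
ETc = Kc × ET₀ = 1.13 × 4.7189 = 5.3324 mm/d
Over 5 days: 5.3324 × 5 = 26.662 mm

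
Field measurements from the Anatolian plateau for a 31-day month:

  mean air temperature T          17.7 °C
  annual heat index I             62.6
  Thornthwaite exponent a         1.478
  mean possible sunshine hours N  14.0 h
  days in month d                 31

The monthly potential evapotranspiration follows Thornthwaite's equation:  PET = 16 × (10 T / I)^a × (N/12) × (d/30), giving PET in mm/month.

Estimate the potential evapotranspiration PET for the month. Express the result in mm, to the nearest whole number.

10T/I = 10 × 17.7 / 62.6 = 2.8275
(10T/I)^a = 2.8275^1.478 = 4.6470
Uncorrected PET = 16 × 4.6470 = 74.352 mm
Correction = (N/12)(d/30) = (14.0/12)(31/30) = 1.2056
PET = 74.352 × 1.2056 = 89.639 mm/month

90 mm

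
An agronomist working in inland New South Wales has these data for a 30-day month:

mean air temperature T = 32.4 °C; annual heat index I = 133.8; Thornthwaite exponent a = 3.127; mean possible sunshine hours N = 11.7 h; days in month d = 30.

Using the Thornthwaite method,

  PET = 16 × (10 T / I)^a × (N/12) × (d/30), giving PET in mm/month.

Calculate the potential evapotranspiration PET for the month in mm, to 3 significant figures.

10T/I = 10 × 32.4 / 133.8 = 2.4215
(10T/I)^a = 2.4215^3.127 = 15.8866
Uncorrected PET = 16 × 15.8866 = 254.186 mm
Correction = (N/12)(d/30) = (11.7/12)(30/30) = 0.9750
PET = 254.186 × 0.9750 = 247.831 mm/month

248 mm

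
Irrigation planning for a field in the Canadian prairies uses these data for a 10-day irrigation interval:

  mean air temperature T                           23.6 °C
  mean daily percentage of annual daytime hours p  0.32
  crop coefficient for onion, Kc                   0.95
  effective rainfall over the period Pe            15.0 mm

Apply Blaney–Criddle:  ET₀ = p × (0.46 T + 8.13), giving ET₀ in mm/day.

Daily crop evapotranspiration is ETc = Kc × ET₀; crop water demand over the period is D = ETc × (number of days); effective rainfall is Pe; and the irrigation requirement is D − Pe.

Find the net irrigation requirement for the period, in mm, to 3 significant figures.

42.7 mm

ET₀ = 0.32 × (0.46 × 23.6 + 8.13) = 0.32 × 18.986 = 6.0755 mm/d
ETc = Kc × ET₀ = 0.95 × 6.0755 = 5.7717 mm/d
Crop demand D = ETc × 10 d = 5.7717 × 10 = 57.717 mm
D − Pe = 57.717 − 15.0 = 42.717 mm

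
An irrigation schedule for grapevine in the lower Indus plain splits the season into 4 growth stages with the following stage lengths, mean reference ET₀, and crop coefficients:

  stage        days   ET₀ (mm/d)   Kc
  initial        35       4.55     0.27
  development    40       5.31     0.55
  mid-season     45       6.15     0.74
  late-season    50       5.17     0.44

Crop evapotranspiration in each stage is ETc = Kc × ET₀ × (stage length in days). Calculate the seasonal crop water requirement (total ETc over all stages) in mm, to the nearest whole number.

initial: 0.27 × 4.55 × 35 = 43.00 mm
development: 0.55 × 5.31 × 40 = 116.82 mm
mid-season: 0.74 × 6.15 × 45 = 204.80 mm
late-season: 0.44 × 5.17 × 50 = 113.74 mm
Seasonal total = 478.36 mm

478 mm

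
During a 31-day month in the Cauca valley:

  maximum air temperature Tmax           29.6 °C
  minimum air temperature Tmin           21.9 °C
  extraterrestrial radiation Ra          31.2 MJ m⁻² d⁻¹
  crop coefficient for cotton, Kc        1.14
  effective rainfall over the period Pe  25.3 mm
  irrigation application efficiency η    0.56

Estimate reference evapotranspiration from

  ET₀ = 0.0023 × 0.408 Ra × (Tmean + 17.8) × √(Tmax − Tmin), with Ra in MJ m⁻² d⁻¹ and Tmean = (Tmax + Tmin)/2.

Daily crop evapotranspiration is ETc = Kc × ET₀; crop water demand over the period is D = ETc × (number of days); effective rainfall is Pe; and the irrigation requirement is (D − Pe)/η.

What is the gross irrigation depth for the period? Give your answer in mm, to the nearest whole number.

Tmean = (29.6 + 21.9)/2 = 25.75 °C
0.408 Ra = 0.408 × 31.2 = 12.7296 mm/d equivalent
ET₀ = 0.0023 × 12.7296 × (25.75 + 17.8) × √7.7 = 0.0023 × 12.7296 × 43.55 × 2.7749 = 3.5382 mm/d
ETc = Kc × ET₀ = 1.14 × 3.5382 = 4.0335 mm/d
Crop demand D = ETc × 31 d = 4.0335 × 31 = 125.039 mm
D − Pe = 125.039 − 25.3 = 99.739 mm
Gross irrigation = 99.739 / 0.56 = 178.105 mm

178 mm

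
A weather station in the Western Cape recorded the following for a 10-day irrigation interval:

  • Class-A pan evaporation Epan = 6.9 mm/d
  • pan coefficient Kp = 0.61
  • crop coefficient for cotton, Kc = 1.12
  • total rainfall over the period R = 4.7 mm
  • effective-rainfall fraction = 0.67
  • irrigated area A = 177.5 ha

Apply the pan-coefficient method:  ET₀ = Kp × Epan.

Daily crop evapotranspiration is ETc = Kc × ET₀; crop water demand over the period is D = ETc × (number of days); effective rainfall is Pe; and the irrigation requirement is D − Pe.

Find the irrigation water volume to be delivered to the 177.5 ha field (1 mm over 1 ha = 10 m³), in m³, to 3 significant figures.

78100 m³

ET₀ = 0.61 × 6.9 = 4.2090 mm/d
ETc = Kc × ET₀ = 1.12 × 4.2090 = 4.7141 mm/d
Crop demand D = ETc × 10 d = 4.7141 × 10 = 47.141 mm
Pe = 0.67 × 4.7 = 3.149 mm
D − Pe = 47.141 − 3.149 = 43.992 mm
Volume = 43.992 mm × 177.5 ha × 10 = 78085.8 m³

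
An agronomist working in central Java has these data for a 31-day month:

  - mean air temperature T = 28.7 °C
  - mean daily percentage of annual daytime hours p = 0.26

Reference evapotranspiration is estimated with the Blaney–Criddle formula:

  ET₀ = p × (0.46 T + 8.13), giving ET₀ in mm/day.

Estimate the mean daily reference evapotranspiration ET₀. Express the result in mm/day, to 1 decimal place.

5.5 mm/day

ET₀ = 0.26 × (0.46 × 28.7 + 8.13) = 0.26 × 21.332 = 5.5463 mm/d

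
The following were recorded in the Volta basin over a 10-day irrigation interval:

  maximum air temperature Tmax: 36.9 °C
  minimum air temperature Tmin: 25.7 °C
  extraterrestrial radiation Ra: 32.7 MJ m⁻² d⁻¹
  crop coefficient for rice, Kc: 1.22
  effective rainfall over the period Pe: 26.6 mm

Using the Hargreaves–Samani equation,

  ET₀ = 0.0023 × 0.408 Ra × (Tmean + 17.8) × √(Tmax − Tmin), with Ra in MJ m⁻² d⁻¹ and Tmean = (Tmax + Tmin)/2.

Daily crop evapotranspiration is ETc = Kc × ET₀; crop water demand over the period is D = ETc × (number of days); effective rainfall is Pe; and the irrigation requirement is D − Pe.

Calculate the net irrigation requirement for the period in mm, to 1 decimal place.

Tmean = (36.9 + 25.7)/2 = 31.30 °C
0.408 Ra = 0.408 × 32.7 = 13.3416 mm/d equivalent
ET₀ = 0.0023 × 13.3416 × (31.30 + 17.8) × √11.2 = 0.0023 × 13.3416 × 49.10 × 3.3466 = 5.0422 mm/d
ETc = Kc × ET₀ = 1.22 × 5.0422 = 6.1515 mm/d
Crop demand D = ETc × 10 d = 6.1515 × 10 = 61.515 mm
D − Pe = 61.515 − 26.6 = 34.915 mm

34.9 mm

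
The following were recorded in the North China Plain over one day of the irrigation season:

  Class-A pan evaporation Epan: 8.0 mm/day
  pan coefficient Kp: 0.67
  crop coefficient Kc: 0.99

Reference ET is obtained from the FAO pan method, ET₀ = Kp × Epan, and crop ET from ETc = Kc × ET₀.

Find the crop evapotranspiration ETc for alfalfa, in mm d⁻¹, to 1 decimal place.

ET₀ = 0.67 × 8.0 = 5.3600 mm/d
ETc = Kc × ET₀ = 0.99 × 5.3600 = 5.3064 mm/d

5.3 mm d⁻¹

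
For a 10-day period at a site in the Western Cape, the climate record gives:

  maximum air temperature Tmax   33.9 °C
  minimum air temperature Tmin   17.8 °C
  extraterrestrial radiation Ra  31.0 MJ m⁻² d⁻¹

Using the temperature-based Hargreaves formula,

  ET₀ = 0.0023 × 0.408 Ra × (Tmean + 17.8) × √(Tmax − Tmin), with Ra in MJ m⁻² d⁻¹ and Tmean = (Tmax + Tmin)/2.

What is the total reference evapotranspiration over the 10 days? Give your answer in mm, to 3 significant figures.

51.0 mm

Tmean = (33.9 + 17.8)/2 = 25.85 °C
0.408 Ra = 0.408 × 31.0 = 12.6480 mm/d equivalent
ET₀ = 0.0023 × 12.6480 × (25.85 + 17.8) × √16.1 = 0.0023 × 12.6480 × 43.65 × 4.0125 = 5.0951 mm/d
Over 10 days: 5.0951 × 10 = 50.951 mm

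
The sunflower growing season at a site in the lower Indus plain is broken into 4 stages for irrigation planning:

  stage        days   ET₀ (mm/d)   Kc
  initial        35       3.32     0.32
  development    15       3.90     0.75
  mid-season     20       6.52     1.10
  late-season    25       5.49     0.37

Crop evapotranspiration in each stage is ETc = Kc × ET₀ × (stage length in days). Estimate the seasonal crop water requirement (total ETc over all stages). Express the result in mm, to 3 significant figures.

275 mm

initial: 0.32 × 3.32 × 35 = 37.18 mm
development: 0.75 × 3.90 × 15 = 43.88 mm
mid-season: 1.10 × 6.52 × 20 = 143.44 mm
late-season: 0.37 × 5.49 × 25 = 50.78 mm
Seasonal total = 275.28 mm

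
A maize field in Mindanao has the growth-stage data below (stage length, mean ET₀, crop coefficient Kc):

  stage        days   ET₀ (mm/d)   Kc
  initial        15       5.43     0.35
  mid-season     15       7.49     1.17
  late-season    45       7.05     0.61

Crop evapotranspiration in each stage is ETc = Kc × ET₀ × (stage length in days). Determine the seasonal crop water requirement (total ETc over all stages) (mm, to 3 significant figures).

initial: 0.35 × 5.43 × 15 = 28.51 mm
mid-season: 1.17 × 7.49 × 15 = 131.45 mm
late-season: 0.61 × 7.05 × 45 = 193.52 mm
Seasonal total = 353.48 mm

353 mm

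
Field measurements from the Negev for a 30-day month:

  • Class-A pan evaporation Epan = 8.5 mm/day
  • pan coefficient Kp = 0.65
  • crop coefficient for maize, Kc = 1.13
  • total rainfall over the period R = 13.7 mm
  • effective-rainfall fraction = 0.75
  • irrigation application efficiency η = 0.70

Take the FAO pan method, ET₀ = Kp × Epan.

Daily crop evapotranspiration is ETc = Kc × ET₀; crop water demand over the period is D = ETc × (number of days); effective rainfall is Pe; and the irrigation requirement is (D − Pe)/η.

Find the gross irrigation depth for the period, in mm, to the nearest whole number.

ET₀ = 0.65 × 8.5 = 5.5250 mm/d
ETc = Kc × ET₀ = 1.13 × 5.5250 = 6.2433 mm/d
Crop demand D = ETc × 30 d = 6.2433 × 30 = 187.299 mm
Pe = 0.75 × 13.7 = 10.275 mm
D − Pe = 187.299 − 10.275 = 177.024 mm
Gross irrigation = 177.024 / 0.70 = 252.891 mm

253 mm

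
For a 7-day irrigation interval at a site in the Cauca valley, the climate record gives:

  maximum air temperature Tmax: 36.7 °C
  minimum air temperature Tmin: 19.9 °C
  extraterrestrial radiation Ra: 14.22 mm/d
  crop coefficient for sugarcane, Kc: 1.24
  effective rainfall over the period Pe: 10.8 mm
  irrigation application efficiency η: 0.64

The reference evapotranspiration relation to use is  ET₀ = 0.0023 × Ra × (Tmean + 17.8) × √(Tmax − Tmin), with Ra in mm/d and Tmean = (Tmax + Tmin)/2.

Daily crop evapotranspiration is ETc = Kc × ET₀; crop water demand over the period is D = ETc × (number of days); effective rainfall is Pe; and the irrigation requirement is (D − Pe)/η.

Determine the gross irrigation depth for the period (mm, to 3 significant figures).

66.9 mm

Tmean = (36.7 + 19.9)/2 = 28.30 °C
ET₀ = 0.0023 × 14.22 × (28.30 + 17.8) × √16.8 = 0.0023 × 14.22 × 46.10 × 4.0988 = 6.1800 mm/d
ETc = Kc × ET₀ = 1.24 × 6.1800 = 7.6632 mm/d
Crop demand D = ETc × 7 d = 7.6632 × 7 = 53.642 mm
D − Pe = 53.642 − 10.8 = 42.842 mm
Gross irrigation = 42.842 / 0.64 = 66.941 mm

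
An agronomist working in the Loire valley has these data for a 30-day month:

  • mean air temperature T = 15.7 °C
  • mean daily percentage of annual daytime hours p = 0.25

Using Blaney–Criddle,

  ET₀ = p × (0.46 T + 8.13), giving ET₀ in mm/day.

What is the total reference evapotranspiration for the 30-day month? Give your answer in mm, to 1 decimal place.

ET₀ = 0.25 × (0.46 × 15.7 + 8.13) = 0.25 × 15.352 = 3.8380 mm/d
Monthly total = 3.8380 × 30 = 115.140 mm

115.1 mm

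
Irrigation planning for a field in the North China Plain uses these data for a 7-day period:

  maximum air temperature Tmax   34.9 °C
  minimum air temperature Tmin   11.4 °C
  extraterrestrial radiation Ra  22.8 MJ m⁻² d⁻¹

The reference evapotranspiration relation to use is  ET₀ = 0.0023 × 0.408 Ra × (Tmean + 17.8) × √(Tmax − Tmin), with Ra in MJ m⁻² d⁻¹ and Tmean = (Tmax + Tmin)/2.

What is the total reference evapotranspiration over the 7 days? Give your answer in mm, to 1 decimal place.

29.7 mm

Tmean = (34.9 + 11.4)/2 = 23.15 °C
0.408 Ra = 0.408 × 22.8 = 9.3024 mm/d equivalent
ET₀ = 0.0023 × 9.3024 × (23.15 + 17.8) × √23.5 = 0.0023 × 9.3024 × 40.95 × 4.8477 = 4.2473 mm/d
Over 7 days: 4.2473 × 7 = 29.731 mm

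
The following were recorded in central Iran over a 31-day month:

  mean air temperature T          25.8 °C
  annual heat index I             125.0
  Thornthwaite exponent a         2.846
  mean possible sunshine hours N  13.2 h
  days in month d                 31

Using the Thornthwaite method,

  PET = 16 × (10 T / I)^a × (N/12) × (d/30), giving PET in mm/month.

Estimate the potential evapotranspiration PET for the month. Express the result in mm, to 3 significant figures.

143 mm

10T/I = 10 × 25.8 / 125.0 = 2.0640
(10T/I)^a = 2.0640^2.846 = 7.8644
Uncorrected PET = 16 × 7.8644 = 125.830 mm
Correction = (N/12)(d/30) = (13.2/12)(31/30) = 1.1367
PET = 125.830 × 1.1367 = 143.031 mm/month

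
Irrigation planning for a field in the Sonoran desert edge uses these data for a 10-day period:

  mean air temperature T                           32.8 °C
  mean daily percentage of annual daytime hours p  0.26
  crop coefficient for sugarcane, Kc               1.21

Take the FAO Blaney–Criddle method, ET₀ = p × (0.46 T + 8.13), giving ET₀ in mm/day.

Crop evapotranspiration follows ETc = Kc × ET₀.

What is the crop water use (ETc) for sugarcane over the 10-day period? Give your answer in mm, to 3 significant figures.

ET₀ = 0.26 × (0.46 × 32.8 + 8.13) = 0.26 × 23.218 = 6.0367 mm/d
ETc = Kc × ET₀ = 1.21 × 6.0367 = 7.3044 mm/d
Over 10 days: 7.3044 × 10 = 73.044 mm

73.0 mm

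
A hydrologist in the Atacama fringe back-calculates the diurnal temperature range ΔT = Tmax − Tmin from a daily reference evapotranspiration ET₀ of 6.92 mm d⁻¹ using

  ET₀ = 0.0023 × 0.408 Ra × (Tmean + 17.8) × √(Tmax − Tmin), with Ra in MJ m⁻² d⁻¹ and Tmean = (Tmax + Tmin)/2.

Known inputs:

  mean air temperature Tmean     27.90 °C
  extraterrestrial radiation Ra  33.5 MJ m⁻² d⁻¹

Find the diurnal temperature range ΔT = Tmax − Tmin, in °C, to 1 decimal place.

23.2 °C

√ΔT = ET₀ / [0.0023 × 0.408 × Ra × (Tmean+17.8)] = 6.92 / (0.0023 × 13.6680 × 45.70) = 4.8168
ΔT = 4.8168² = 23.202 °C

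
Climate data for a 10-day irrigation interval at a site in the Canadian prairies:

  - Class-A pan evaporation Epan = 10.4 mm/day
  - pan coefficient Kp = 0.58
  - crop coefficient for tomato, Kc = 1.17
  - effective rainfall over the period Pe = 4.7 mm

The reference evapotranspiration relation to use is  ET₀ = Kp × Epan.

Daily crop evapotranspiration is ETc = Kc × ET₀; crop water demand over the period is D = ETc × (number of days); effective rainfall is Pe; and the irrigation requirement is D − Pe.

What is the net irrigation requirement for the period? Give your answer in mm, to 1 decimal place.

ET₀ = 0.58 × 10.4 = 6.0320 mm/d
ETc = Kc × ET₀ = 1.17 × 6.0320 = 7.0574 mm/d
Crop demand D = ETc × 10 d = 7.0574 × 10 = 70.574 mm
D − Pe = 70.574 − 4.7 = 65.874 mm

65.9 mm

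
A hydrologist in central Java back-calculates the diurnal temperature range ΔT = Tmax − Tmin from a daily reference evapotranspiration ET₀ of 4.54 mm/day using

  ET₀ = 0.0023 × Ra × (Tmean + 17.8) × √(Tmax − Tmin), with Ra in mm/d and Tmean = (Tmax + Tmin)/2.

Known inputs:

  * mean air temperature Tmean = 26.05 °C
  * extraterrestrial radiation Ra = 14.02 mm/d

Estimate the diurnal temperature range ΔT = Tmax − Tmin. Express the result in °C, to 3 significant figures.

√ΔT = ET₀ / [0.0023 × Ra × (Tmean+17.8)] = 4.54 / (0.0023 × 14.02 × 43.85) = 3.2108
ΔT = 3.2108² = 10.309 °C

10.3 °C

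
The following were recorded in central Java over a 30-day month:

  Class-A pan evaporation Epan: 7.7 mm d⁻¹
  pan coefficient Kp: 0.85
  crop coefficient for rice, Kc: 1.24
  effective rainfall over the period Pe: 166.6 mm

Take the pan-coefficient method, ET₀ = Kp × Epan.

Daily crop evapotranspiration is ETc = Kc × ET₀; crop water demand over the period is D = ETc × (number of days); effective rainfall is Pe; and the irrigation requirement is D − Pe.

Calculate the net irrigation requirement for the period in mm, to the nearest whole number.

ET₀ = 0.85 × 7.7 = 6.5450 mm/d
ETc = Kc × ET₀ = 1.24 × 6.5450 = 8.1158 mm/d
Crop demand D = ETc × 30 d = 8.1158 × 30 = 243.474 mm
D − Pe = 243.474 − 166.6 = 76.874 mm

77 mm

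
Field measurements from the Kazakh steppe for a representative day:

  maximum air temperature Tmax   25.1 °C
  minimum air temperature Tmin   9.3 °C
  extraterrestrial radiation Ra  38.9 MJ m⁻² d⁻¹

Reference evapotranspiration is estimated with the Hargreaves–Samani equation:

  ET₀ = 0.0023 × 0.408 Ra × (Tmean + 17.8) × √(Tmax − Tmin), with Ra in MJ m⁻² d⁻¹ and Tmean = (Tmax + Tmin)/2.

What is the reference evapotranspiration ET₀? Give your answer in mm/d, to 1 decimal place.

Tmean = (25.1 + 9.3)/2 = 17.20 °C
0.408 Ra = 0.408 × 38.9 = 15.8712 mm/d equivalent
ET₀ = 0.0023 × 15.8712 × (17.20 + 17.8) × √15.8 = 0.0023 × 15.8712 × 35.00 × 3.9749 = 5.0785 mm/d

5.1 mm/d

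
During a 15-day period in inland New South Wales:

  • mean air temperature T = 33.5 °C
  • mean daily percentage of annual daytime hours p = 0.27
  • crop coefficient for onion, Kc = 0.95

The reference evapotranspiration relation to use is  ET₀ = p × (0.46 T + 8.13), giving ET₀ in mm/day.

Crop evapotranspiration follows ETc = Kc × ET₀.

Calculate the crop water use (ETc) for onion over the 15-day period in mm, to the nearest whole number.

ET₀ = 0.27 × (0.46 × 33.5 + 8.13) = 0.27 × 23.540 = 6.3558 mm/d
ETc = Kc × ET₀ = 0.95 × 6.3558 = 6.0380 mm/d
Over 15 days: 6.0380 × 15 = 90.570 mm

91 mm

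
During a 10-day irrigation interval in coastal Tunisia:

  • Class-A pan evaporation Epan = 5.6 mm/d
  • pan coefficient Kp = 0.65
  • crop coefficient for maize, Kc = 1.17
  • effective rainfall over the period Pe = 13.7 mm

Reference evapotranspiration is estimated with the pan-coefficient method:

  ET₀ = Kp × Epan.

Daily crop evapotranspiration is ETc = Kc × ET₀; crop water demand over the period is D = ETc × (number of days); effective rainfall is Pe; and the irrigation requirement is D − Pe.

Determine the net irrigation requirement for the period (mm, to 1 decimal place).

ET₀ = 0.65 × 5.6 = 3.6400 mm/d
ETc = Kc × ET₀ = 1.17 × 3.6400 = 4.2588 mm/d
Crop demand D = ETc × 10 d = 4.2588 × 10 = 42.588 mm
D − Pe = 42.588 − 13.7 = 28.888 mm

28.9 mm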